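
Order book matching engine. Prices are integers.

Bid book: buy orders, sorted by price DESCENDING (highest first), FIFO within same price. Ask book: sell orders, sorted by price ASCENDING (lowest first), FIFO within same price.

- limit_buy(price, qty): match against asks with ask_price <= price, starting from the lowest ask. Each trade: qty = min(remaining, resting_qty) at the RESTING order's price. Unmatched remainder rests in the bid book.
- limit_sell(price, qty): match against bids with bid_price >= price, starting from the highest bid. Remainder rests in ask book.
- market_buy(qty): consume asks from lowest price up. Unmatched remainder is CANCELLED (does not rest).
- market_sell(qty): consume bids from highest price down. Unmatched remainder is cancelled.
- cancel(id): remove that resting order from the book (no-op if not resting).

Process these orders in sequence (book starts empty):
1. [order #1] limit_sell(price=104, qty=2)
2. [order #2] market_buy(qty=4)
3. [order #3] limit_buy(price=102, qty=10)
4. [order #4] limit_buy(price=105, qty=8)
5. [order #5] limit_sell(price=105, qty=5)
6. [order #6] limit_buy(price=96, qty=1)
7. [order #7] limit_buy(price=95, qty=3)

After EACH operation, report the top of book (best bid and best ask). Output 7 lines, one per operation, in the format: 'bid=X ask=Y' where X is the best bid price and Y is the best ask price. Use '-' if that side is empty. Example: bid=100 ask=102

Answer: bid=- ask=104
bid=- ask=-
bid=102 ask=-
bid=105 ask=-
bid=105 ask=-
bid=105 ask=-
bid=105 ask=-

Derivation:
After op 1 [order #1] limit_sell(price=104, qty=2): fills=none; bids=[-] asks=[#1:2@104]
After op 2 [order #2] market_buy(qty=4): fills=#2x#1:2@104; bids=[-] asks=[-]
After op 3 [order #3] limit_buy(price=102, qty=10): fills=none; bids=[#3:10@102] asks=[-]
After op 4 [order #4] limit_buy(price=105, qty=8): fills=none; bids=[#4:8@105 #3:10@102] asks=[-]
After op 5 [order #5] limit_sell(price=105, qty=5): fills=#4x#5:5@105; bids=[#4:3@105 #3:10@102] asks=[-]
After op 6 [order #6] limit_buy(price=96, qty=1): fills=none; bids=[#4:3@105 #3:10@102 #6:1@96] asks=[-]
After op 7 [order #7] limit_buy(price=95, qty=3): fills=none; bids=[#4:3@105 #3:10@102 #6:1@96 #7:3@95] asks=[-]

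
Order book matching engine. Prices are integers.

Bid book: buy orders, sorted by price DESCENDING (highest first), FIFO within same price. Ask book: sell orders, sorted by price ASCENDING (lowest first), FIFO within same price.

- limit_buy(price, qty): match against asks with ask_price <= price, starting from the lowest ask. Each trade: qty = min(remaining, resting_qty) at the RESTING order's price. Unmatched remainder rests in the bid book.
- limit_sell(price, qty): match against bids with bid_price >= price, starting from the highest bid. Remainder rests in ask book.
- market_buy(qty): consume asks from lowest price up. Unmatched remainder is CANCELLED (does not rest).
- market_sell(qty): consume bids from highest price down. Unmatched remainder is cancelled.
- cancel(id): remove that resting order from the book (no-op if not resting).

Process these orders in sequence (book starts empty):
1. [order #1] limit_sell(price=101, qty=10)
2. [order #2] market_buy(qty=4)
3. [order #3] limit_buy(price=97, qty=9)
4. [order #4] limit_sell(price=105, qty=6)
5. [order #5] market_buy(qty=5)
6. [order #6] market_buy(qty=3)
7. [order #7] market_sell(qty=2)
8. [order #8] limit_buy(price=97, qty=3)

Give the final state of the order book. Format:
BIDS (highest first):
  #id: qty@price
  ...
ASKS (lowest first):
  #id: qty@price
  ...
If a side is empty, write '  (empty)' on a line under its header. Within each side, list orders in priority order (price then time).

Answer: BIDS (highest first):
  #3: 7@97
  #8: 3@97
ASKS (lowest first):
  #4: 4@105

Derivation:
After op 1 [order #1] limit_sell(price=101, qty=10): fills=none; bids=[-] asks=[#1:10@101]
After op 2 [order #2] market_buy(qty=4): fills=#2x#1:4@101; bids=[-] asks=[#1:6@101]
After op 3 [order #3] limit_buy(price=97, qty=9): fills=none; bids=[#3:9@97] asks=[#1:6@101]
After op 4 [order #4] limit_sell(price=105, qty=6): fills=none; bids=[#3:9@97] asks=[#1:6@101 #4:6@105]
After op 5 [order #5] market_buy(qty=5): fills=#5x#1:5@101; bids=[#3:9@97] asks=[#1:1@101 #4:6@105]
After op 6 [order #6] market_buy(qty=3): fills=#6x#1:1@101 #6x#4:2@105; bids=[#3:9@97] asks=[#4:4@105]
After op 7 [order #7] market_sell(qty=2): fills=#3x#7:2@97; bids=[#3:7@97] asks=[#4:4@105]
After op 8 [order #8] limit_buy(price=97, qty=3): fills=none; bids=[#3:7@97 #8:3@97] asks=[#4:4@105]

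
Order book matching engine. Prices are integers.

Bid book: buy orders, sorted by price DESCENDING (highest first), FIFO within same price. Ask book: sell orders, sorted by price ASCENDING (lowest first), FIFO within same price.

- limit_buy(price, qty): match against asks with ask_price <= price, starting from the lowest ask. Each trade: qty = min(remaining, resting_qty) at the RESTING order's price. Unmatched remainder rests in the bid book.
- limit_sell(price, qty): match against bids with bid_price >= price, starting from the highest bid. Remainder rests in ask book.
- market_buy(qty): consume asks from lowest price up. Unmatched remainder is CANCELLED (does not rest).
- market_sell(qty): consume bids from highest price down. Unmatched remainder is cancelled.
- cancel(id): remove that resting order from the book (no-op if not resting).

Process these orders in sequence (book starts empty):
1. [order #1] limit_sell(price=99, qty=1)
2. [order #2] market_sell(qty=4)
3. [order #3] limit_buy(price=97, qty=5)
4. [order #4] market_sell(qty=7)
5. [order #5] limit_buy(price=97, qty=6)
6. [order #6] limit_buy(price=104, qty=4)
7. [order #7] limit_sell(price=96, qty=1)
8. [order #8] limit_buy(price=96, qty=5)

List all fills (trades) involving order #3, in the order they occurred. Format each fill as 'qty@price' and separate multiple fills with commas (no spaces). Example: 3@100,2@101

Answer: 5@97

Derivation:
After op 1 [order #1] limit_sell(price=99, qty=1): fills=none; bids=[-] asks=[#1:1@99]
After op 2 [order #2] market_sell(qty=4): fills=none; bids=[-] asks=[#1:1@99]
After op 3 [order #3] limit_buy(price=97, qty=5): fills=none; bids=[#3:5@97] asks=[#1:1@99]
After op 4 [order #4] market_sell(qty=7): fills=#3x#4:5@97; bids=[-] asks=[#1:1@99]
After op 5 [order #5] limit_buy(price=97, qty=6): fills=none; bids=[#5:6@97] asks=[#1:1@99]
After op 6 [order #6] limit_buy(price=104, qty=4): fills=#6x#1:1@99; bids=[#6:3@104 #5:6@97] asks=[-]
After op 7 [order #7] limit_sell(price=96, qty=1): fills=#6x#7:1@104; bids=[#6:2@104 #5:6@97] asks=[-]
After op 8 [order #8] limit_buy(price=96, qty=5): fills=none; bids=[#6:2@104 #5:6@97 #8:5@96] asks=[-]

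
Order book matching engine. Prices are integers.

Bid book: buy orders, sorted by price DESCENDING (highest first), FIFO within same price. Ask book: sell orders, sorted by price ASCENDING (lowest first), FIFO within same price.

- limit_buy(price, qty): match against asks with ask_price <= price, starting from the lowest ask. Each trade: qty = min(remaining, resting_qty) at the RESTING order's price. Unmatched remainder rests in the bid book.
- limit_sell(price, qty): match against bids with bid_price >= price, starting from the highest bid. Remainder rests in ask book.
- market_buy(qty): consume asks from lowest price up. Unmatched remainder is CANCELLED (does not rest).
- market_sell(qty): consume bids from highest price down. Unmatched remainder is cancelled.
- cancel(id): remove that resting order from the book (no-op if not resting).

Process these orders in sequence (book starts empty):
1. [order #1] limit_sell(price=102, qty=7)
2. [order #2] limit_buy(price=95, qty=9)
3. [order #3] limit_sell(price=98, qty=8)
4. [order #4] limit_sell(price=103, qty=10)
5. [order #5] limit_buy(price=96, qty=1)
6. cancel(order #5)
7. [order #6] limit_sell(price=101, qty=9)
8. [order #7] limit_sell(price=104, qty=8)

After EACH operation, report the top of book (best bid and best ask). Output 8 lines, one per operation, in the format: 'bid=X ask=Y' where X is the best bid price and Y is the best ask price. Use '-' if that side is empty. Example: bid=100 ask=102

After op 1 [order #1] limit_sell(price=102, qty=7): fills=none; bids=[-] asks=[#1:7@102]
After op 2 [order #2] limit_buy(price=95, qty=9): fills=none; bids=[#2:9@95] asks=[#1:7@102]
After op 3 [order #3] limit_sell(price=98, qty=8): fills=none; bids=[#2:9@95] asks=[#3:8@98 #1:7@102]
After op 4 [order #4] limit_sell(price=103, qty=10): fills=none; bids=[#2:9@95] asks=[#3:8@98 #1:7@102 #4:10@103]
After op 5 [order #5] limit_buy(price=96, qty=1): fills=none; bids=[#5:1@96 #2:9@95] asks=[#3:8@98 #1:7@102 #4:10@103]
After op 6 cancel(order #5): fills=none; bids=[#2:9@95] asks=[#3:8@98 #1:7@102 #4:10@103]
After op 7 [order #6] limit_sell(price=101, qty=9): fills=none; bids=[#2:9@95] asks=[#3:8@98 #6:9@101 #1:7@102 #4:10@103]
After op 8 [order #7] limit_sell(price=104, qty=8): fills=none; bids=[#2:9@95] asks=[#3:8@98 #6:9@101 #1:7@102 #4:10@103 #7:8@104]

Answer: bid=- ask=102
bid=95 ask=102
bid=95 ask=98
bid=95 ask=98
bid=96 ask=98
bid=95 ask=98
bid=95 ask=98
bid=95 ask=98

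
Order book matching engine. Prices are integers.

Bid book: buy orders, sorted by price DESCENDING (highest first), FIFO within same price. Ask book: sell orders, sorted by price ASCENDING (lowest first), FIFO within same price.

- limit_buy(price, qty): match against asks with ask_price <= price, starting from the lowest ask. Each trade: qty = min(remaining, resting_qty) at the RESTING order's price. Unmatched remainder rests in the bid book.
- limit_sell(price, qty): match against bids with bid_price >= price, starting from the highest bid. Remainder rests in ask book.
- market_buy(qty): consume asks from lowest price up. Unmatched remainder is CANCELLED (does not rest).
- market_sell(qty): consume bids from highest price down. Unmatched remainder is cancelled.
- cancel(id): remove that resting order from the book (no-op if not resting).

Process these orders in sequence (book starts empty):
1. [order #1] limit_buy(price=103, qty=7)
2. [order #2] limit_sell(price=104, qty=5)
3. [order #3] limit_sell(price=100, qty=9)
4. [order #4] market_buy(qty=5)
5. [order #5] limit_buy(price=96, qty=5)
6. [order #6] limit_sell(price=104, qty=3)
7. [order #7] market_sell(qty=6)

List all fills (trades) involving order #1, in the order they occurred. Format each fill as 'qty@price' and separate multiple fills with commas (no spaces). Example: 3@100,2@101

Answer: 7@103

Derivation:
After op 1 [order #1] limit_buy(price=103, qty=7): fills=none; bids=[#1:7@103] asks=[-]
After op 2 [order #2] limit_sell(price=104, qty=5): fills=none; bids=[#1:7@103] asks=[#2:5@104]
After op 3 [order #3] limit_sell(price=100, qty=9): fills=#1x#3:7@103; bids=[-] asks=[#3:2@100 #2:5@104]
After op 4 [order #4] market_buy(qty=5): fills=#4x#3:2@100 #4x#2:3@104; bids=[-] asks=[#2:2@104]
After op 5 [order #5] limit_buy(price=96, qty=5): fills=none; bids=[#5:5@96] asks=[#2:2@104]
After op 6 [order #6] limit_sell(price=104, qty=3): fills=none; bids=[#5:5@96] asks=[#2:2@104 #6:3@104]
After op 7 [order #7] market_sell(qty=6): fills=#5x#7:5@96; bids=[-] asks=[#2:2@104 #6:3@104]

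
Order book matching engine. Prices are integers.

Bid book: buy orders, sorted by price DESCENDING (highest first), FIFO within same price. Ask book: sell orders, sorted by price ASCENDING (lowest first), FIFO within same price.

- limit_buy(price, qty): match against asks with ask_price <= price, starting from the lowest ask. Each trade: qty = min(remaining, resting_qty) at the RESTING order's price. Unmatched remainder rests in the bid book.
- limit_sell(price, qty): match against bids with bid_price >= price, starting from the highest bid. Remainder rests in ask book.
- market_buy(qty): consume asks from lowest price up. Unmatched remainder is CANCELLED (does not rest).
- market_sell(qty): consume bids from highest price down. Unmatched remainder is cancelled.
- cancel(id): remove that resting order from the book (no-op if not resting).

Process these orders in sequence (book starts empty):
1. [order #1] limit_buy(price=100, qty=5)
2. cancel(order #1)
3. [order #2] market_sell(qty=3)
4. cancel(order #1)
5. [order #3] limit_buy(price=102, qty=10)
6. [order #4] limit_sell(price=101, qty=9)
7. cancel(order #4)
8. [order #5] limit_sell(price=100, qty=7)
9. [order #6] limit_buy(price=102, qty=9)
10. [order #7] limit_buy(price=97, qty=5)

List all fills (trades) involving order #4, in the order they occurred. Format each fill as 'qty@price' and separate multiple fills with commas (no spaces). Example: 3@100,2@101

Answer: 9@102

Derivation:
After op 1 [order #1] limit_buy(price=100, qty=5): fills=none; bids=[#1:5@100] asks=[-]
After op 2 cancel(order #1): fills=none; bids=[-] asks=[-]
After op 3 [order #2] market_sell(qty=3): fills=none; bids=[-] asks=[-]
After op 4 cancel(order #1): fills=none; bids=[-] asks=[-]
After op 5 [order #3] limit_buy(price=102, qty=10): fills=none; bids=[#3:10@102] asks=[-]
After op 6 [order #4] limit_sell(price=101, qty=9): fills=#3x#4:9@102; bids=[#3:1@102] asks=[-]
After op 7 cancel(order #4): fills=none; bids=[#3:1@102] asks=[-]
After op 8 [order #5] limit_sell(price=100, qty=7): fills=#3x#5:1@102; bids=[-] asks=[#5:6@100]
After op 9 [order #6] limit_buy(price=102, qty=9): fills=#6x#5:6@100; bids=[#6:3@102] asks=[-]
After op 10 [order #7] limit_buy(price=97, qty=5): fills=none; bids=[#6:3@102 #7:5@97] asks=[-]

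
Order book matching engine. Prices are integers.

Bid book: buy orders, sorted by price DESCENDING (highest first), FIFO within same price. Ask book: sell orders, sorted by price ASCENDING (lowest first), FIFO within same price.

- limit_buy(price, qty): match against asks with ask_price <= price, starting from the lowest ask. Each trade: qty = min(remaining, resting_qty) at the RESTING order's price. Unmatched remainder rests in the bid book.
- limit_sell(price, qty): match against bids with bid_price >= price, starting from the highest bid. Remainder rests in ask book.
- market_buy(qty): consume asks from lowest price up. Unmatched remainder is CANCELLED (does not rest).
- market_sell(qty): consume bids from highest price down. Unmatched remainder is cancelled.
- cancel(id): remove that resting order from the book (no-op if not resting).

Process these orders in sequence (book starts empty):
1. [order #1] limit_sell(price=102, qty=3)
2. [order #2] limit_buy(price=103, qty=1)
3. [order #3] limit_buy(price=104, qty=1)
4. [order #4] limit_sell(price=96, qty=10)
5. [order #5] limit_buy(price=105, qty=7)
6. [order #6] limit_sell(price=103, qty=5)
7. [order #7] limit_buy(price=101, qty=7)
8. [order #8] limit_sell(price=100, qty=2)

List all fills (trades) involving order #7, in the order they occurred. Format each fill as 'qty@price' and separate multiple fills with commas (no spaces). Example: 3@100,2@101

Answer: 3@96,2@101

Derivation:
After op 1 [order #1] limit_sell(price=102, qty=3): fills=none; bids=[-] asks=[#1:3@102]
After op 2 [order #2] limit_buy(price=103, qty=1): fills=#2x#1:1@102; bids=[-] asks=[#1:2@102]
After op 3 [order #3] limit_buy(price=104, qty=1): fills=#3x#1:1@102; bids=[-] asks=[#1:1@102]
After op 4 [order #4] limit_sell(price=96, qty=10): fills=none; bids=[-] asks=[#4:10@96 #1:1@102]
After op 5 [order #5] limit_buy(price=105, qty=7): fills=#5x#4:7@96; bids=[-] asks=[#4:3@96 #1:1@102]
After op 6 [order #6] limit_sell(price=103, qty=5): fills=none; bids=[-] asks=[#4:3@96 #1:1@102 #6:5@103]
After op 7 [order #7] limit_buy(price=101, qty=7): fills=#7x#4:3@96; bids=[#7:4@101] asks=[#1:1@102 #6:5@103]
After op 8 [order #8] limit_sell(price=100, qty=2): fills=#7x#8:2@101; bids=[#7:2@101] asks=[#1:1@102 #6:5@103]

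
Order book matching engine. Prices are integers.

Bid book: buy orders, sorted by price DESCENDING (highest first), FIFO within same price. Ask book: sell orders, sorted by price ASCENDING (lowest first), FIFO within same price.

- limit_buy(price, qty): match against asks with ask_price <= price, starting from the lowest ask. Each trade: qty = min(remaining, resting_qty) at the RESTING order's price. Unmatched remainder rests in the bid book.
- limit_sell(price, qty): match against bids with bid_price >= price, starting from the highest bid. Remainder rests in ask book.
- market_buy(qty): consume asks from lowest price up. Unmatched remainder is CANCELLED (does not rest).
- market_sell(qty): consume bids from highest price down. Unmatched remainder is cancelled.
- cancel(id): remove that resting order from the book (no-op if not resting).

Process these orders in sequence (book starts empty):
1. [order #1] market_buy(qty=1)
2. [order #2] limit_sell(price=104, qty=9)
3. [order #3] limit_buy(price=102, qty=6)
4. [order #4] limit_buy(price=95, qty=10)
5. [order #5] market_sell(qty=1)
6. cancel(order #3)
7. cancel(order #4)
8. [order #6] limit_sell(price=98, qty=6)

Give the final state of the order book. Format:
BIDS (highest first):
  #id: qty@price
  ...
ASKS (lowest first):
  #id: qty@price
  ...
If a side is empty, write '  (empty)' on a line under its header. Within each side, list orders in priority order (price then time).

After op 1 [order #1] market_buy(qty=1): fills=none; bids=[-] asks=[-]
After op 2 [order #2] limit_sell(price=104, qty=9): fills=none; bids=[-] asks=[#2:9@104]
After op 3 [order #3] limit_buy(price=102, qty=6): fills=none; bids=[#3:6@102] asks=[#2:9@104]
After op 4 [order #4] limit_buy(price=95, qty=10): fills=none; bids=[#3:6@102 #4:10@95] asks=[#2:9@104]
After op 5 [order #5] market_sell(qty=1): fills=#3x#5:1@102; bids=[#3:5@102 #4:10@95] asks=[#2:9@104]
After op 6 cancel(order #3): fills=none; bids=[#4:10@95] asks=[#2:9@104]
After op 7 cancel(order #4): fills=none; bids=[-] asks=[#2:9@104]
After op 8 [order #6] limit_sell(price=98, qty=6): fills=none; bids=[-] asks=[#6:6@98 #2:9@104]

Answer: BIDS (highest first):
  (empty)
ASKS (lowest first):
  #6: 6@98
  #2: 9@104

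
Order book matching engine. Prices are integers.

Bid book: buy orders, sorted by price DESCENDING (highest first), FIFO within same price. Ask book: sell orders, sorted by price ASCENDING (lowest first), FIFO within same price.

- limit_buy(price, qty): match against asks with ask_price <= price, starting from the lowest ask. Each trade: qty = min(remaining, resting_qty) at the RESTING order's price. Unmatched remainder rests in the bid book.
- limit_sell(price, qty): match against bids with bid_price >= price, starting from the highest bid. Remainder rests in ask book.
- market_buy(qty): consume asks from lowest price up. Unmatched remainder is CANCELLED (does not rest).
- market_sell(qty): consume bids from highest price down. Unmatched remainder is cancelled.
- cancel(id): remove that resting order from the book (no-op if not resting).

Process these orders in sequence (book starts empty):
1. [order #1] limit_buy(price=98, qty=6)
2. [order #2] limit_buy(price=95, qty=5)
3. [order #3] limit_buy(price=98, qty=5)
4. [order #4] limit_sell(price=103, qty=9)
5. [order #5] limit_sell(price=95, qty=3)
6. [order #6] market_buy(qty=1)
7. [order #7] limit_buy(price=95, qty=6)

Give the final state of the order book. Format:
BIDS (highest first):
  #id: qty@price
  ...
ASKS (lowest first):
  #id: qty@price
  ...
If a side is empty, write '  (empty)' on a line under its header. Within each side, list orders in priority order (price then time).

After op 1 [order #1] limit_buy(price=98, qty=6): fills=none; bids=[#1:6@98] asks=[-]
After op 2 [order #2] limit_buy(price=95, qty=5): fills=none; bids=[#1:6@98 #2:5@95] asks=[-]
After op 3 [order #3] limit_buy(price=98, qty=5): fills=none; bids=[#1:6@98 #3:5@98 #2:5@95] asks=[-]
After op 4 [order #4] limit_sell(price=103, qty=9): fills=none; bids=[#1:6@98 #3:5@98 #2:5@95] asks=[#4:9@103]
After op 5 [order #5] limit_sell(price=95, qty=3): fills=#1x#5:3@98; bids=[#1:3@98 #3:5@98 #2:5@95] asks=[#4:9@103]
After op 6 [order #6] market_buy(qty=1): fills=#6x#4:1@103; bids=[#1:3@98 #3:5@98 #2:5@95] asks=[#4:8@103]
After op 7 [order #7] limit_buy(price=95, qty=6): fills=none; bids=[#1:3@98 #3:5@98 #2:5@95 #7:6@95] asks=[#4:8@103]

Answer: BIDS (highest first):
  #1: 3@98
  #3: 5@98
  #2: 5@95
  #7: 6@95
ASKS (lowest first):
  #4: 8@103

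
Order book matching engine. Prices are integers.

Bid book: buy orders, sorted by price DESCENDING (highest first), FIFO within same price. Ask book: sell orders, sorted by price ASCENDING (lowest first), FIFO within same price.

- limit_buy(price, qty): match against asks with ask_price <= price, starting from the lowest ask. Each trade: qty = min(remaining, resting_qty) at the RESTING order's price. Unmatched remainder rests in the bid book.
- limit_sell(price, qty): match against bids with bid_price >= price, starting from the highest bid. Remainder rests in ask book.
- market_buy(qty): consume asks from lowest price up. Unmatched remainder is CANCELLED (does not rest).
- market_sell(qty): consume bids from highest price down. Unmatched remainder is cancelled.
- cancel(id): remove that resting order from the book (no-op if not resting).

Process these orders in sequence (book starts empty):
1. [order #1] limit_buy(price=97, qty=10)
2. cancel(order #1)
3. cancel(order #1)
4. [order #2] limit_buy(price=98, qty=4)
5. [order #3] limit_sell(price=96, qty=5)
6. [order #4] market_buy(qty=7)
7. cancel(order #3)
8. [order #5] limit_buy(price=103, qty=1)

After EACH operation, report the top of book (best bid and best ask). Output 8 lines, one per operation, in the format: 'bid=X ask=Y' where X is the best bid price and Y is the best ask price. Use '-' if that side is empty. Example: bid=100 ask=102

Answer: bid=97 ask=-
bid=- ask=-
bid=- ask=-
bid=98 ask=-
bid=- ask=96
bid=- ask=-
bid=- ask=-
bid=103 ask=-

Derivation:
After op 1 [order #1] limit_buy(price=97, qty=10): fills=none; bids=[#1:10@97] asks=[-]
After op 2 cancel(order #1): fills=none; bids=[-] asks=[-]
After op 3 cancel(order #1): fills=none; bids=[-] asks=[-]
After op 4 [order #2] limit_buy(price=98, qty=4): fills=none; bids=[#2:4@98] asks=[-]
After op 5 [order #3] limit_sell(price=96, qty=5): fills=#2x#3:4@98; bids=[-] asks=[#3:1@96]
After op 6 [order #4] market_buy(qty=7): fills=#4x#3:1@96; bids=[-] asks=[-]
After op 7 cancel(order #3): fills=none; bids=[-] asks=[-]
After op 8 [order #5] limit_buy(price=103, qty=1): fills=none; bids=[#5:1@103] asks=[-]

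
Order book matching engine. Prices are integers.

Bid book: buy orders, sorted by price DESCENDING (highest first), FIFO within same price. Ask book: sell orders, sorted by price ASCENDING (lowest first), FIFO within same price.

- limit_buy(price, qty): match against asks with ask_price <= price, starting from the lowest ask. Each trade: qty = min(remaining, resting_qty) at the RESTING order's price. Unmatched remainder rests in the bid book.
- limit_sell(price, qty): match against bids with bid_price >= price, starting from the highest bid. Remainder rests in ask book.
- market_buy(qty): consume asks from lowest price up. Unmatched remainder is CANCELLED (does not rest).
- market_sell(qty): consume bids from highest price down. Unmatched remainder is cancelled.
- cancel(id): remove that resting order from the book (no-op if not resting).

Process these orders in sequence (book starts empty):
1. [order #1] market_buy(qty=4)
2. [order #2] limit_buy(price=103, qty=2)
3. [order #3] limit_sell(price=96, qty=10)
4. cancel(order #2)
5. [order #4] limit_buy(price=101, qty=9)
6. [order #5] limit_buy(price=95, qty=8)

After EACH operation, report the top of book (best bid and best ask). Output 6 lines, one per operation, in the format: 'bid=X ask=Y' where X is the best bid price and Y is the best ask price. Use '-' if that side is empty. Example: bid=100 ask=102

After op 1 [order #1] market_buy(qty=4): fills=none; bids=[-] asks=[-]
After op 2 [order #2] limit_buy(price=103, qty=2): fills=none; bids=[#2:2@103] asks=[-]
After op 3 [order #3] limit_sell(price=96, qty=10): fills=#2x#3:2@103; bids=[-] asks=[#3:8@96]
After op 4 cancel(order #2): fills=none; bids=[-] asks=[#3:8@96]
After op 5 [order #4] limit_buy(price=101, qty=9): fills=#4x#3:8@96; bids=[#4:1@101] asks=[-]
After op 6 [order #5] limit_buy(price=95, qty=8): fills=none; bids=[#4:1@101 #5:8@95] asks=[-]

Answer: bid=- ask=-
bid=103 ask=-
bid=- ask=96
bid=- ask=96
bid=101 ask=-
bid=101 ask=-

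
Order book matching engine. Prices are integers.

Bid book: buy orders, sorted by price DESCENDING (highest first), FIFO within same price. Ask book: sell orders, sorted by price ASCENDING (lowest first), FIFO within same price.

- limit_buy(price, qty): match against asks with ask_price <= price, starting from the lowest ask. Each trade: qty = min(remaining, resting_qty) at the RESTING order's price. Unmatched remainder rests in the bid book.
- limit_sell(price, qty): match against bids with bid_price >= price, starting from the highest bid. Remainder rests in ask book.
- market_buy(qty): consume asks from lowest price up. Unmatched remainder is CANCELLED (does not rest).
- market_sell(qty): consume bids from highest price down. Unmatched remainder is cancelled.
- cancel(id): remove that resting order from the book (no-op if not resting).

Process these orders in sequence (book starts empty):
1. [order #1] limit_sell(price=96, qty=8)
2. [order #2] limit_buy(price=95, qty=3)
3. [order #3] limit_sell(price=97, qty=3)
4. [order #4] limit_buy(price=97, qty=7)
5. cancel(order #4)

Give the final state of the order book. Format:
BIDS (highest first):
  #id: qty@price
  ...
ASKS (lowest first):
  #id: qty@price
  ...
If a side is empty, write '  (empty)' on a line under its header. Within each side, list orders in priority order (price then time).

After op 1 [order #1] limit_sell(price=96, qty=8): fills=none; bids=[-] asks=[#1:8@96]
After op 2 [order #2] limit_buy(price=95, qty=3): fills=none; bids=[#2:3@95] asks=[#1:8@96]
After op 3 [order #3] limit_sell(price=97, qty=3): fills=none; bids=[#2:3@95] asks=[#1:8@96 #3:3@97]
After op 4 [order #4] limit_buy(price=97, qty=7): fills=#4x#1:7@96; bids=[#2:3@95] asks=[#1:1@96 #3:3@97]
After op 5 cancel(order #4): fills=none; bids=[#2:3@95] asks=[#1:1@96 #3:3@97]

Answer: BIDS (highest first):
  #2: 3@95
ASKS (lowest first):
  #1: 1@96
  #3: 3@97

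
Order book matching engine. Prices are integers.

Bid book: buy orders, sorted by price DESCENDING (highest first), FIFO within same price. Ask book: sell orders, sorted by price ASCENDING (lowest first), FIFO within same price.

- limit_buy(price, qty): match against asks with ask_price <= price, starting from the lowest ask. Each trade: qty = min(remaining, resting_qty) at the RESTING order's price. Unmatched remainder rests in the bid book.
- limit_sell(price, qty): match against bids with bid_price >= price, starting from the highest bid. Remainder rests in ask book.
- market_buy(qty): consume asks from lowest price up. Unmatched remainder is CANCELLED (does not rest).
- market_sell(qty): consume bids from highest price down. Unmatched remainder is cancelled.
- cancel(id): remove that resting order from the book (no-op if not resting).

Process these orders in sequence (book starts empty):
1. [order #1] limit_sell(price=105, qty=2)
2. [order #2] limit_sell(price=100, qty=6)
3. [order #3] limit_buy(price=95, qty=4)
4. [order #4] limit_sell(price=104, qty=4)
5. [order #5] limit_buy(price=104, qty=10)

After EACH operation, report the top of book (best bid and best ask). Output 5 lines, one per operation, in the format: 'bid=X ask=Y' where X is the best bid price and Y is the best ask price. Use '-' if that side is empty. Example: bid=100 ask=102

After op 1 [order #1] limit_sell(price=105, qty=2): fills=none; bids=[-] asks=[#1:2@105]
After op 2 [order #2] limit_sell(price=100, qty=6): fills=none; bids=[-] asks=[#2:6@100 #1:2@105]
After op 3 [order #3] limit_buy(price=95, qty=4): fills=none; bids=[#3:4@95] asks=[#2:6@100 #1:2@105]
After op 4 [order #4] limit_sell(price=104, qty=4): fills=none; bids=[#3:4@95] asks=[#2:6@100 #4:4@104 #1:2@105]
After op 5 [order #5] limit_buy(price=104, qty=10): fills=#5x#2:6@100 #5x#4:4@104; bids=[#3:4@95] asks=[#1:2@105]

Answer: bid=- ask=105
bid=- ask=100
bid=95 ask=100
bid=95 ask=100
bid=95 ask=105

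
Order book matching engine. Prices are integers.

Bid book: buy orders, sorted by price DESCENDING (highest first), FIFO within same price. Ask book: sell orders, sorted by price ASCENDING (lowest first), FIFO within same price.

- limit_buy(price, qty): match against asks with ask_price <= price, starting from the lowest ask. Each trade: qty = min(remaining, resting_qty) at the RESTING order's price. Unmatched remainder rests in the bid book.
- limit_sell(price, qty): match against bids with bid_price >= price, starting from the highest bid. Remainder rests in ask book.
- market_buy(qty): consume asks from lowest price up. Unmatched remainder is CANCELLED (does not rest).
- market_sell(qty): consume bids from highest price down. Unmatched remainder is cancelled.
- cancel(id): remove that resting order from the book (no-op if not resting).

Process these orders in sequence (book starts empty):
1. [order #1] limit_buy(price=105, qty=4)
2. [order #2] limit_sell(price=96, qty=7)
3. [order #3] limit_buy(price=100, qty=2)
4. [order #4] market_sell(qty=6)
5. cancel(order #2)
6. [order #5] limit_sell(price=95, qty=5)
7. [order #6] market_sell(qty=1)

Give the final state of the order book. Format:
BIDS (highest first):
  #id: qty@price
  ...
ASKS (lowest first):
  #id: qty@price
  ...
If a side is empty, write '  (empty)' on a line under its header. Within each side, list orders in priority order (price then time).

After op 1 [order #1] limit_buy(price=105, qty=4): fills=none; bids=[#1:4@105] asks=[-]
After op 2 [order #2] limit_sell(price=96, qty=7): fills=#1x#2:4@105; bids=[-] asks=[#2:3@96]
After op 3 [order #3] limit_buy(price=100, qty=2): fills=#3x#2:2@96; bids=[-] asks=[#2:1@96]
After op 4 [order #4] market_sell(qty=6): fills=none; bids=[-] asks=[#2:1@96]
After op 5 cancel(order #2): fills=none; bids=[-] asks=[-]
After op 6 [order #5] limit_sell(price=95, qty=5): fills=none; bids=[-] asks=[#5:5@95]
After op 7 [order #6] market_sell(qty=1): fills=none; bids=[-] asks=[#5:5@95]

Answer: BIDS (highest first):
  (empty)
ASKS (lowest first):
  #5: 5@95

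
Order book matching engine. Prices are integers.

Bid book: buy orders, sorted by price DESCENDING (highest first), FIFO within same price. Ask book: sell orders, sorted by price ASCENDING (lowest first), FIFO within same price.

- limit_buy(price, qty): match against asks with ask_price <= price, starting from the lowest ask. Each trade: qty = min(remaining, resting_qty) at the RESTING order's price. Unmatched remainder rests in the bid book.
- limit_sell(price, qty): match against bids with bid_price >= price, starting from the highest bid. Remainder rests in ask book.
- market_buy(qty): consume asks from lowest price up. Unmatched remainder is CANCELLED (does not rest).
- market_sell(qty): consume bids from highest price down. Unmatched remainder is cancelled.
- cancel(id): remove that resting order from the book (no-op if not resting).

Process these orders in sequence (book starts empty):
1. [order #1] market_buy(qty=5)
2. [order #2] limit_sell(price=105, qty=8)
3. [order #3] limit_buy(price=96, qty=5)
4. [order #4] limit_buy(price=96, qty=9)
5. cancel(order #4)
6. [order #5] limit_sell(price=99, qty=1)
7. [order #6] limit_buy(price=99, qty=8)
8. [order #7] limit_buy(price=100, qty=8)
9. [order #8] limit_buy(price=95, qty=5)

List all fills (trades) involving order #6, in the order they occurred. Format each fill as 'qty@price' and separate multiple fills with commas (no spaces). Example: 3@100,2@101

After op 1 [order #1] market_buy(qty=5): fills=none; bids=[-] asks=[-]
After op 2 [order #2] limit_sell(price=105, qty=8): fills=none; bids=[-] asks=[#2:8@105]
After op 3 [order #3] limit_buy(price=96, qty=5): fills=none; bids=[#3:5@96] asks=[#2:8@105]
After op 4 [order #4] limit_buy(price=96, qty=9): fills=none; bids=[#3:5@96 #4:9@96] asks=[#2:8@105]
After op 5 cancel(order #4): fills=none; bids=[#3:5@96] asks=[#2:8@105]
After op 6 [order #5] limit_sell(price=99, qty=1): fills=none; bids=[#3:5@96] asks=[#5:1@99 #2:8@105]
After op 7 [order #6] limit_buy(price=99, qty=8): fills=#6x#5:1@99; bids=[#6:7@99 #3:5@96] asks=[#2:8@105]
After op 8 [order #7] limit_buy(price=100, qty=8): fills=none; bids=[#7:8@100 #6:7@99 #3:5@96] asks=[#2:8@105]
After op 9 [order #8] limit_buy(price=95, qty=5): fills=none; bids=[#7:8@100 #6:7@99 #3:5@96 #8:5@95] asks=[#2:8@105]

Answer: 1@99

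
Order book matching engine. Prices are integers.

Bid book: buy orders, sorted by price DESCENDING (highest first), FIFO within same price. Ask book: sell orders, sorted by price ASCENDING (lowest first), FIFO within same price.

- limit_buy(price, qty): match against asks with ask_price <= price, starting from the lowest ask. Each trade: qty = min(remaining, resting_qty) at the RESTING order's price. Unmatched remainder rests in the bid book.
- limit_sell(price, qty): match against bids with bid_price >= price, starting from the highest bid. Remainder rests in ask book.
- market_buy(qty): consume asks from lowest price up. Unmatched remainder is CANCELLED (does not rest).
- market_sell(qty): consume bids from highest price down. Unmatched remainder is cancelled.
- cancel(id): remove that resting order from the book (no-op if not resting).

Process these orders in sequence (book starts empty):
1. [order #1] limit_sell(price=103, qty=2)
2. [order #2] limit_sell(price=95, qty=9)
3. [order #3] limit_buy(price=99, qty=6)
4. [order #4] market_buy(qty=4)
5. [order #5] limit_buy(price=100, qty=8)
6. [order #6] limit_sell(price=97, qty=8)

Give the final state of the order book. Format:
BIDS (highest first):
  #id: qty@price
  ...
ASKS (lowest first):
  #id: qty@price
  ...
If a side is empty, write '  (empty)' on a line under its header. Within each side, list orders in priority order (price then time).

After op 1 [order #1] limit_sell(price=103, qty=2): fills=none; bids=[-] asks=[#1:2@103]
After op 2 [order #2] limit_sell(price=95, qty=9): fills=none; bids=[-] asks=[#2:9@95 #1:2@103]
After op 3 [order #3] limit_buy(price=99, qty=6): fills=#3x#2:6@95; bids=[-] asks=[#2:3@95 #1:2@103]
After op 4 [order #4] market_buy(qty=4): fills=#4x#2:3@95 #4x#1:1@103; bids=[-] asks=[#1:1@103]
After op 5 [order #5] limit_buy(price=100, qty=8): fills=none; bids=[#5:8@100] asks=[#1:1@103]
After op 6 [order #6] limit_sell(price=97, qty=8): fills=#5x#6:8@100; bids=[-] asks=[#1:1@103]

Answer: BIDS (highest first):
  (empty)
ASKS (lowest first):
  #1: 1@103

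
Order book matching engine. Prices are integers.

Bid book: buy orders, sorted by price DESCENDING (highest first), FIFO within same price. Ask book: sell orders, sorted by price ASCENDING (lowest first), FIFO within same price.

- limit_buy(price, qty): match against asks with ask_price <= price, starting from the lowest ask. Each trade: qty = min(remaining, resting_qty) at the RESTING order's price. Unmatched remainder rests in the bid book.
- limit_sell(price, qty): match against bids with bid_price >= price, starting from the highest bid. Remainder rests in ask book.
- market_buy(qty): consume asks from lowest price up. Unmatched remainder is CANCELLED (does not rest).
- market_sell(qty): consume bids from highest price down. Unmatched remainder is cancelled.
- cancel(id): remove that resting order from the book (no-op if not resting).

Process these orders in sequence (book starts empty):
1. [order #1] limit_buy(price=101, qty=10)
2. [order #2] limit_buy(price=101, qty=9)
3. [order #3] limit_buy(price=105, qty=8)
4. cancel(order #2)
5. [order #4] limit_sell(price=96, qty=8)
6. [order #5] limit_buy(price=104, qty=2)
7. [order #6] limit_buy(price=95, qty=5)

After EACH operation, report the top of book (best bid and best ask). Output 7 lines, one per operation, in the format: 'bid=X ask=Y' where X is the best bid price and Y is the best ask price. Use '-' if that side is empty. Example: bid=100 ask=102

Answer: bid=101 ask=-
bid=101 ask=-
bid=105 ask=-
bid=105 ask=-
bid=101 ask=-
bid=104 ask=-
bid=104 ask=-

Derivation:
After op 1 [order #1] limit_buy(price=101, qty=10): fills=none; bids=[#1:10@101] asks=[-]
After op 2 [order #2] limit_buy(price=101, qty=9): fills=none; bids=[#1:10@101 #2:9@101] asks=[-]
After op 3 [order #3] limit_buy(price=105, qty=8): fills=none; bids=[#3:8@105 #1:10@101 #2:9@101] asks=[-]
After op 4 cancel(order #2): fills=none; bids=[#3:8@105 #1:10@101] asks=[-]
After op 5 [order #4] limit_sell(price=96, qty=8): fills=#3x#4:8@105; bids=[#1:10@101] asks=[-]
After op 6 [order #5] limit_buy(price=104, qty=2): fills=none; bids=[#5:2@104 #1:10@101] asks=[-]
After op 7 [order #6] limit_buy(price=95, qty=5): fills=none; bids=[#5:2@104 #1:10@101 #6:5@95] asks=[-]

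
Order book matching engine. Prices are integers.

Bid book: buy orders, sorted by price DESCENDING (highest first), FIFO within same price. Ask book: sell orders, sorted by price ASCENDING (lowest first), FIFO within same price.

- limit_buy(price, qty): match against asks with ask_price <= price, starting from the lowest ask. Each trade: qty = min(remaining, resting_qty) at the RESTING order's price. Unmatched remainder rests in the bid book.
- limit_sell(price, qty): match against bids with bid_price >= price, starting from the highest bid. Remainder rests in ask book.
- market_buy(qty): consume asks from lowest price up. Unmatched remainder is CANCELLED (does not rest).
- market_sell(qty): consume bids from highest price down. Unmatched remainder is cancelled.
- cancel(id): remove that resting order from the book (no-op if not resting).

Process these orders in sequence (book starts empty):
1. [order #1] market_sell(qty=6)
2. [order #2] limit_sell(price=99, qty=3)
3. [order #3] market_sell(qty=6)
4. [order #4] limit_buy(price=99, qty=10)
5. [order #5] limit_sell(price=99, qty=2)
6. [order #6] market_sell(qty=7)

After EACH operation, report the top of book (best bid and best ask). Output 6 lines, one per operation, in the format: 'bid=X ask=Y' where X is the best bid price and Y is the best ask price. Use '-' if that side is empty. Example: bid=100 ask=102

After op 1 [order #1] market_sell(qty=6): fills=none; bids=[-] asks=[-]
After op 2 [order #2] limit_sell(price=99, qty=3): fills=none; bids=[-] asks=[#2:3@99]
After op 3 [order #3] market_sell(qty=6): fills=none; bids=[-] asks=[#2:3@99]
After op 4 [order #4] limit_buy(price=99, qty=10): fills=#4x#2:3@99; bids=[#4:7@99] asks=[-]
After op 5 [order #5] limit_sell(price=99, qty=2): fills=#4x#5:2@99; bids=[#4:5@99] asks=[-]
After op 6 [order #6] market_sell(qty=7): fills=#4x#6:5@99; bids=[-] asks=[-]

Answer: bid=- ask=-
bid=- ask=99
bid=- ask=99
bid=99 ask=-
bid=99 ask=-
bid=- ask=-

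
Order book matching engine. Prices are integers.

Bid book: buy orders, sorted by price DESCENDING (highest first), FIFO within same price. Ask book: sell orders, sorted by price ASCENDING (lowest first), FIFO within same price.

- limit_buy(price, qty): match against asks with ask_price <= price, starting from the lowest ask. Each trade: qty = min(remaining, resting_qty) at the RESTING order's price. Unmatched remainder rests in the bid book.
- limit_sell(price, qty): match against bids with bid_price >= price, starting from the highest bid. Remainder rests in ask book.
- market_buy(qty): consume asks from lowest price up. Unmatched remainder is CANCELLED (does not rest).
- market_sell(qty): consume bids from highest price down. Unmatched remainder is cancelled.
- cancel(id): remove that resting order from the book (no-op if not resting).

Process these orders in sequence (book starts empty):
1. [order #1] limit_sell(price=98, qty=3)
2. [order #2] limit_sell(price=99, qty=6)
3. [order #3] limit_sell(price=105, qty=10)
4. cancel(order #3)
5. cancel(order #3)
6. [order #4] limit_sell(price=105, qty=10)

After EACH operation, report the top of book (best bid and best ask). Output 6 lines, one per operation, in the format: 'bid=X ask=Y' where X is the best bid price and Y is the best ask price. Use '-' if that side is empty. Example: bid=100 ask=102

After op 1 [order #1] limit_sell(price=98, qty=3): fills=none; bids=[-] asks=[#1:3@98]
After op 2 [order #2] limit_sell(price=99, qty=6): fills=none; bids=[-] asks=[#1:3@98 #2:6@99]
After op 3 [order #3] limit_sell(price=105, qty=10): fills=none; bids=[-] asks=[#1:3@98 #2:6@99 #3:10@105]
After op 4 cancel(order #3): fills=none; bids=[-] asks=[#1:3@98 #2:6@99]
After op 5 cancel(order #3): fills=none; bids=[-] asks=[#1:3@98 #2:6@99]
After op 6 [order #4] limit_sell(price=105, qty=10): fills=none; bids=[-] asks=[#1:3@98 #2:6@99 #4:10@105]

Answer: bid=- ask=98
bid=- ask=98
bid=- ask=98
bid=- ask=98
bid=- ask=98
bid=- ask=98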